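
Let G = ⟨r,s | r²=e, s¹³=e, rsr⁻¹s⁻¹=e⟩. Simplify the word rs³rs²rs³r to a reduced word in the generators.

Multiply left to right, reducing at each step:
  r · s³ = rs³
  (rs³) · r = s³
  (s³) · s² = s⁵
  (s⁵) · r = rs⁵
  (rs⁵) · s³ = rs⁸
  (rs⁸) · r = s⁸

Answer: s⁸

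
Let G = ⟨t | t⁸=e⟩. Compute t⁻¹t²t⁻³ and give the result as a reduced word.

Multiply left to right, reducing at each step:
  (t⁷) · t² = t
  t · t⁻³ = t⁶

Answer: t⁶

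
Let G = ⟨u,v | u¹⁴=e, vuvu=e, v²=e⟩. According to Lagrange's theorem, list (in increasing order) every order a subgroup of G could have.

|G| = 28 = 2² · 7. By Lagrange's theorem the order of any subgroup divides 28; the divisors of 28 are 1, 2, 4, 7, 14, 28.

Answer: 1, 2, 4, 7, 14, 28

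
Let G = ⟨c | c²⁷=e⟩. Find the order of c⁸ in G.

Compute successive powers until reaching e:
  (c⁸)¹ = c⁸, (c⁸)² = c¹⁶, (c⁸)³ = c²⁴, (c⁸)⁴ = c⁵, (c⁸)⁵ = c¹³, (c⁸)⁶ = c²¹, (c⁸)⁷ = c², (c⁸)⁸ = c¹⁰, (c⁸)⁹ = c¹⁸, (c⁸)¹⁰ = c²⁶, (c⁸)¹¹ = c⁷, (c⁸)¹² = c¹⁵, (c⁸)¹³ = c²³, (c⁸)¹⁴ = c⁴, (c⁸)¹⁵ = c¹², (c⁸)¹⁶ = c²⁰, (c⁸)¹⁷ = c, (c⁸)¹⁸ = c⁹, (c⁸)¹⁹ = c¹⁷, (c⁸)²⁰ = c²⁵, (c⁸)²¹ = c⁶, (c⁸)²² = c¹⁴, (c⁸)²³ = c²², (c⁸)²⁴ = c³, (c⁸)²⁵ = c¹¹, (c⁸)²⁶ = c¹⁹, (c⁸)²⁷ = e.
The smallest positive k with (c⁸)ᵏ = e is 27.

Answer: 27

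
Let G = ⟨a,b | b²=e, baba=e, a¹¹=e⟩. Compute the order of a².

Compute successive powers until reaching e:
  (a²)¹ = a², (a²)² = a⁴, (a²)³ = a⁶, (a²)⁴ = a⁸, (a²)⁵ = a¹⁰, (a²)⁶ = a, (a²)⁷ = a³, (a²)⁸ = a⁵, (a²)⁹ = a⁷, (a²)¹⁰ = a⁹, (a²)¹¹ = e.
The smallest positive k with (a²)ᵏ = e is 11.

Answer: 11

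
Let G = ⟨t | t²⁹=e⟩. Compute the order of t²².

Compute successive powers until reaching e:
  (t²²)¹ = t²², (t²²)² = t¹⁵, (t²²)³ = t⁸, (t²²)⁴ = t, (t²²)⁵ = t²³, (t²²)⁶ = t¹⁶, (t²²)⁷ = t⁹, (t²²)⁸ = t², (t²²)⁹ = t²⁴, (t²²)¹⁰ = t¹⁷, (t²²)¹¹ = t¹⁰, (t²²)¹² = t³, (t²²)¹³ = t²⁵, (t²²)¹⁴ = t¹⁸, (t²²)¹⁵ = t¹¹, (t²²)¹⁶ = t⁴, (t²²)¹⁷ = t²⁶, (t²²)¹⁸ = t¹⁹, (t²²)¹⁹ = t¹², (t²²)²⁰ = t⁵, (t²²)²¹ = t²⁷, (t²²)²² = t²⁰, (t²²)²³ = t¹³, (t²²)²⁴ = t⁶, (t²²)²⁵ = t²⁸, (t²²)²⁶ = t²¹, (t²²)²⁷ = t¹⁴, (t²²)²⁸ = t⁷, (t²²)²⁹ = e.
The smallest positive k with (t²²)ᵏ = e is 29.

Answer: 29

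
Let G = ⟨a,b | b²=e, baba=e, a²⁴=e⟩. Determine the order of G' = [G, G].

G' = [G, G] is generated by all commutators. The generator-pair commutators are: [a, b] = a².
The subgroup they normally generate is {e, a², a⁴, a⁶, a⁸, a¹⁰, a¹², a¹⁴, a¹⁶, a¹⁸, a²⁰, a²²}, of order 12.
Check: |G/G'| = 48/12 = 4 is the order of the abelianisation.

Answer: 12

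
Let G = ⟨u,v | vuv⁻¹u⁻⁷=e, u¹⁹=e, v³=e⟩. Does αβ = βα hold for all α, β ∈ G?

u·v = uv but v·u = u⁷v, so u·v ≠ v·u and G is not abelian.

Answer: No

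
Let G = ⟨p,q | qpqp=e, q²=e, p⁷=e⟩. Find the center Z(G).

An element z ∈ Z(G) iff z commutes with every generator.
For example e is central: e·p = p = p·e; e·q = q = q·e.
Whereas p ∉ Z(G) since p·q = pq ≠ p⁶q = q·p.
Checking each of the 14 elements this way gives Z(G) = {e}, of order 1.

Answer: {e}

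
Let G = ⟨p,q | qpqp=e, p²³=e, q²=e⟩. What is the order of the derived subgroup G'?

G' = [G, G] is generated by all commutators. The generator-pair commutators are: [p, q] = p².
The subgroup they normally generate is {e, p, p², p³, p⁴, p⁵, p⁶, p⁷, p⁸, p⁹, p¹⁰, p¹¹, p¹², p¹³, p¹⁴, p¹⁵, p¹⁶, p¹⁷, p¹⁸, p¹⁹, p²⁰, p²¹, p²²}, of order 23.
Check: |G/G'| = 46/23 = 2 is the order of the abelianisation.

Answer: 23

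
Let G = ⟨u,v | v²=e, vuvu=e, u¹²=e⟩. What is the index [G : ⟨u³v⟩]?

First find ord(u³v) by computing successive powers:
  (u³v)¹ = u³v, (u³v)² = e.
So |⟨u³v⟩| = ord(u³v) = 2. With |G| = 24, by Lagrange [G : ⟨u³v⟩] = 24/2 = 12.

Answer: 12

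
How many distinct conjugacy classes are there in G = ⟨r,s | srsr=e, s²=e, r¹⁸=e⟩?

The conjugacy classes (representative and size) are:
  [e] (size 1), [r] (size 2), [r²] (size 2), [r³] (size 2), [r¹⁴] (size 2), [r⁵] (size 2), [r¹²] (size 2), [r⁷] (size 2), [r¹⁰] (size 2), [r⁹] (size 1), [r¹⁰s] (size 9), [rs] (size 9).
Class equation: 1 + 2 + 2 + 2 + 2 + 2 + 2 + 2 + 2 + 1 + 9 + 9 = 36 = |G|. So G has 12 conjugacy classes.

Answer: 12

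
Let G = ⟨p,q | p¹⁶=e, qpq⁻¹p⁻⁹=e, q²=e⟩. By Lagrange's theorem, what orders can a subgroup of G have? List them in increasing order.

|G| = 32 = 2⁵. By Lagrange's theorem the order of any subgroup divides 32; the divisors of 32 are 1, 2, 4, 8, 16, 32.

Answer: 1, 2, 4, 8, 16, 32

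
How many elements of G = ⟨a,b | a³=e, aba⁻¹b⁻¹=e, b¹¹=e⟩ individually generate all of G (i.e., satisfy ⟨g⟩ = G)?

G is cyclic of order 33. An element generates G iff its order is 33, and a cyclic group of order 33 has exactly φ(33) = 20 such elements.

Answer: 20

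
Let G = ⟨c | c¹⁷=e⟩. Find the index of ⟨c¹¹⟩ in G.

First find ord(c¹¹) by computing successive powers:
  (c¹¹)¹ = c¹¹, (c¹¹)² = c⁵, (c¹¹)³ = c¹⁶, (c¹¹)⁴ = c¹⁰, (c¹¹)⁵ = c⁴, (c¹¹)⁶ = c¹⁵, (c¹¹)⁷ = c⁹, (c¹¹)⁸ = c³, (c¹¹)⁹ = c¹⁴, (c¹¹)¹⁰ = c⁸, (c¹¹)¹¹ = c², (c¹¹)¹² = c¹³, (c¹¹)¹³ = c⁷, (c¹¹)¹⁴ = c, (c¹¹)¹⁵ = c¹², (c¹¹)¹⁶ = c⁶, (c¹¹)¹⁷ = e.
So |⟨c¹¹⟩| = ord(c¹¹) = 17. With |G| = 17, by Lagrange [G : ⟨c¹¹⟩] = 17/17 = 1.

Answer: 1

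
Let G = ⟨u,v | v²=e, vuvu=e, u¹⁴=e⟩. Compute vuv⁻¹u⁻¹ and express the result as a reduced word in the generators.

[v, u] = v·u·v⁻¹·u⁻¹.
  v · u = u¹³v
  (u¹³v) · v = u¹³
  (u¹³) · (u¹³) = u¹²

Answer: u¹²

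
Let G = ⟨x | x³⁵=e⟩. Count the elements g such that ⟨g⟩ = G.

G is cyclic of order 35. An element generates G iff its order is 35, and a cyclic group of order 35 has exactly φ(35) = 24 such elements.

Answer: 24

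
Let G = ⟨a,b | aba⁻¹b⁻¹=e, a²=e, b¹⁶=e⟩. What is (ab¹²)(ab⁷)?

Compute (ab¹²) · (ab⁷) by multiplying left to right and reducing via the relations at each step:
  (ab¹²) · a = b¹²
  (b¹²) · b⁷ = b³

Answer: b³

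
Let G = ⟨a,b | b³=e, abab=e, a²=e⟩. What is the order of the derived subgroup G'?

G' = [G, G] is generated by all commutators. The generator-pair commutators are: [a, b] = b.
The subgroup they normally generate is {e, b, b²}, of order 3.
Check: |G/G'| = 6/3 = 2 is the order of the abelianisation.

Answer: 3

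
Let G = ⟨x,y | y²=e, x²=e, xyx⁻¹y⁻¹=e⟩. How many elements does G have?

Enumerate words in the generators, reducing via the relations: the distinct elements are
  {e, x, y, xy}.
No further products give new elements, so |G| = 4.

Answer: 4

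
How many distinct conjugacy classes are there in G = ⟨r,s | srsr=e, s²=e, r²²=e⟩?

The conjugacy classes (representative and size) are:
  [e] (size 1), [r] (size 2), [r²] (size 2), [r¹⁹] (size 2), [r⁴] (size 2), [r⁵] (size 2), [r⁶] (size 2), [r⁷] (size 2), [r⁸] (size 2), [r¹³] (size 2), [r¹⁰] (size 2), [r¹¹] (size 1), [r⁶s] (size 11), [rs] (size 11).
Class equation: 1 + 2 + 2 + 2 + 2 + 2 + 2 + 2 + 2 + 2 + 2 + 1 + 11 + 11 = 44 = |G|. So G has 14 conjugacy classes.

Answer: 14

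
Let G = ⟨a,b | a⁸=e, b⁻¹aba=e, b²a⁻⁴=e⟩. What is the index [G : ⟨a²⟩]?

First find ord(a²) by computing successive powers:
  (a²)¹ = a², (a²)² = a⁴, (a²)³ = a⁶, (a²)⁴ = e.
So |⟨a²⟩| = ord(a²) = 4. With |G| = 16, by Lagrange [G : ⟨a²⟩] = 16/4 = 4.

Answer: 4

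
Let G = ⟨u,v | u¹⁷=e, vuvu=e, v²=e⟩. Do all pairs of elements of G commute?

u·v = uv but v·u = u¹⁶v, so u·v ≠ v·u and G is not abelian.

Answer: No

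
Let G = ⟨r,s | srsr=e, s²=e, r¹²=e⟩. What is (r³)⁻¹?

The order of (r³) is 4 (smallest k with (r³)ᵏ = e), so (r³)⁻¹ = (r³)³ = r⁹.
Check: (r³) · (r⁹) → (r³) · r⁹ = e, giving e as required.

Answer: r⁹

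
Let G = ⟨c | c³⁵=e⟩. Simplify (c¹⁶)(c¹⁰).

Compute (c¹⁶) · (c¹⁰) by multiplying left to right and reducing via the relations at each step:
  (c¹⁶) · c¹⁰ = c²⁶

Answer: c²⁶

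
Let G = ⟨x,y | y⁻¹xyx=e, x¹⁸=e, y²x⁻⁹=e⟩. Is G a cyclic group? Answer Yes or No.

Every cyclic group is abelian. But x·y = xy while y·x = x⁸y⁻¹, so x·y ≠ y·x and G is not abelian. Hence G is not cyclic.

Answer: No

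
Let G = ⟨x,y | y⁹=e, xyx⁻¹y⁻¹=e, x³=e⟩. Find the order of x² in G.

Compute successive powers until reaching e:
  (x²)¹ = x², (x²)² = x, (x²)³ = e.
The smallest positive k with (x²)ᵏ = e is 3.

Answer: 3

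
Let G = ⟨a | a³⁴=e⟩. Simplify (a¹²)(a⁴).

Compute (a¹²) · (a⁴) by multiplying left to right and reducing via the relations at each step:
  (a¹²) · a⁴ = a¹⁶

Answer: a¹⁶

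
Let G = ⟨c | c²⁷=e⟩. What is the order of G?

G is generated by a single element, so G is cyclic. The relator gives c²⁷ = e and no smaller power is forced to be e, so the 27 powers {c, e, c², c³, c⁴, c⁵, c⁶, c⁷, c⁸, c⁹, c²², c²³, c²¹, c²⁰, c²⁴, c²⁵, c²⁶, c¹², c¹³, c¹¹, c¹⁰, c¹⁴, c¹⁵, c¹⁶, c¹⁷, c¹⁸, c¹⁹} are distinct. Hence |G| = 27.

Answer: 27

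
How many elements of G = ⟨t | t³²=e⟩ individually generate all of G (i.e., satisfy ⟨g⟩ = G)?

G is cyclic of order 32. An element generates G iff its order is 32, and a cyclic group of order 32 has exactly φ(32) = 16 such elements.

Answer: 16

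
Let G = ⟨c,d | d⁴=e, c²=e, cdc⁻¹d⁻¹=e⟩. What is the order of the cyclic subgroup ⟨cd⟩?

|⟨cd⟩| equals the order of cd. Compute successive powers until reaching e:
  (cd)¹ = cd, (cd)² = d², (cd)³ = cd³, (cd)⁴ = e.
The smallest positive k with (cd)ᵏ = e is 4, so |⟨cd⟩| = 4.

Answer: 4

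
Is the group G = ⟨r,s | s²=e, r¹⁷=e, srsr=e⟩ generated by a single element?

Every cyclic group is abelian. But r·s = rs while s·r = r¹⁶s, so r·s ≠ s·r and G is not abelian. Hence G is not cyclic.

Answer: No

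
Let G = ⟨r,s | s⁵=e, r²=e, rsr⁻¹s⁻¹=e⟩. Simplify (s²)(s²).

Compute (s²) · (s²) by multiplying left to right and reducing via the relations at each step:
  (s²) · s² = s⁴

Answer: s⁴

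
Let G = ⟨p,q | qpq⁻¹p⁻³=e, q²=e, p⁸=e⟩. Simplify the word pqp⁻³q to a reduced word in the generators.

Multiply left to right, reducing at each step:
  p · q = pq
  (pq) · p⁻³ = q
  q · q = e

Answer: e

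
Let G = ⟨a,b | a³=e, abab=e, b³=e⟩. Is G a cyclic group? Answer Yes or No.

Every cyclic group is abelian. But a·b = ab while b·a = a²b², so a·b ≠ b·a and G is not abelian. Hence G is not cyclic.

Answer: No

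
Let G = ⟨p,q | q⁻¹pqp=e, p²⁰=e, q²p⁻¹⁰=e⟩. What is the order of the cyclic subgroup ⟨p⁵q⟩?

|⟨p⁵q⟩| equals the order of p⁵q. Compute successive powers until reaching e:
  (p⁵q)¹ = p⁵q, (p⁵q)² = p¹⁰, (p⁵q)³ = p⁵q⁻¹, (p⁵q)⁴ = e.
The smallest positive k with (p⁵q)ᵏ = e is 4, so |⟨p⁵q⟩| = 4.

Answer: 4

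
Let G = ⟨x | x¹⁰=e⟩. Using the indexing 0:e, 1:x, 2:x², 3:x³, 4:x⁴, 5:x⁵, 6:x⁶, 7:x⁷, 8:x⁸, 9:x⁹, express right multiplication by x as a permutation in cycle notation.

(0 1 2 3 4 5 6 7 8 9)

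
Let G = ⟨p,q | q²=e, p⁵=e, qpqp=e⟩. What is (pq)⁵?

Compute successive powers of (pq), reducing at each step:
  (pq)²: (pq) · p = q;   q · q = e
  (pq)³: e · p = p;   p · q = pq
  (pq)⁴: (pq) · p = q;   q · q = e
  (pq)⁵: e · p = p;   p · q = pq

Answer: pq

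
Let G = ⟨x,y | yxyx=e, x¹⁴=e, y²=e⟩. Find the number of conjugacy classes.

The conjugacy classes (representative and size) are:
  [e] (size 1), [x¹³] (size 2), [x²] (size 2), [x³] (size 2), [x¹⁰] (size 2), [x⁵] (size 2), [x⁸] (size 2), [x⁷] (size 1), [x⁶y] (size 7), [x⁹y] (size 7).
Class equation: 1 + 2 + 2 + 2 + 2 + 2 + 2 + 1 + 7 + 7 = 28 = |G|. So G has 10 conjugacy classes.

Answer: 10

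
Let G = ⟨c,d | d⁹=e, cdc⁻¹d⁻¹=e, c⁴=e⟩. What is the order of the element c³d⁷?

Compute successive powers until reaching e:
  (c³d⁷)¹ = c³d⁷, (c³d⁷)² = c²d⁵, (c³d⁷)³ = cd³, (c³d⁷)⁴ = d, (c³d⁷)⁵ = c³d⁸, (c³d⁷)⁶ = c²d⁶, (c³d⁷)⁷ = cd⁴, (c³d⁷)⁸ = d², (c³d⁷)⁹ = c³, (c³d⁷)¹⁰ = c²d⁷, (c³d⁷)¹¹ = cd⁵, (c³d⁷)¹² = d³, (c³d⁷)¹³ = c³d, (c³d⁷)¹⁴ = c²d⁸, (c³d⁷)¹⁵ = cd⁶, (c³d⁷)¹⁶ = d⁴, (c³d⁷)¹⁷ = c³d², (c³d⁷)¹⁸ = c², (c³d⁷)¹⁹ = cd⁷, (c³d⁷)²⁰ = d⁵, (c³d⁷)²¹ = c³d³, (c³d⁷)²² = c²d, (c³d⁷)²³ = cd⁸, (c³d⁷)²⁴ = d⁶, (c³d⁷)²⁵ = c³d⁴, (c³d⁷)²⁶ = c²d², (c³d⁷)²⁷ = c, (c³d⁷)²⁸ = d⁷, (c³d⁷)²⁹ = c³d⁵, (c³d⁷)³⁰ = c²d³, (c³d⁷)³¹ = cd, (c³d⁷)³² = d⁸, (c³d⁷)³³ = c³d⁶, (c³d⁷)³⁴ = c²d⁴, (c³d⁷)³⁵ = cd², (c³d⁷)³⁶ = e.
The smallest positive k with (c³d⁷)ᵏ = e is 36.

Answer: 36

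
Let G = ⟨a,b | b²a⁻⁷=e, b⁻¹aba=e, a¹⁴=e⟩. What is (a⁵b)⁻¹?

The order of (a⁵b) is 4 (smallest k with (a⁵b)ᵏ = e), so (a⁵b)⁻¹ = (a⁵b)³ = a⁵b⁻¹.
Check: (a⁵b) · (a⁵b⁻¹) → (a⁵b) · a⁵ = b;   b · b⁻¹ = e, giving e as required.

Answer: a⁵b⁻¹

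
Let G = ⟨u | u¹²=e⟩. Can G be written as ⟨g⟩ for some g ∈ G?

|G| = 12. The element u has order 12 (its powers give 12 distinct elements), so ⟨u⟩ = G and G is cyclic.

Answer: Yes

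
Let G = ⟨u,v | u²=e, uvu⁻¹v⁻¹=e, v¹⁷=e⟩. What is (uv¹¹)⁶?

Compute successive powers of (uv¹¹), reducing at each step:
  (uv¹¹)²: (uv¹¹) · u = v¹¹;   (v¹¹) · v¹¹ = v⁵
  (uv¹¹)³: (v⁵) · u = uv⁵;   (uv⁵) · v¹¹ = uv¹⁶
  (uv¹¹)⁴: (uv¹⁶) · u = v¹⁶;   (v¹⁶) · v¹¹ = v¹⁰
  (uv¹¹)⁵: (v¹⁰) · u = uv¹⁰;   (uv¹⁰) · v¹¹ = uv⁴
  (uv¹¹)⁶: (uv⁴) · u = v⁴;   (v⁴) · v¹¹ = v¹⁵

Answer: v¹⁵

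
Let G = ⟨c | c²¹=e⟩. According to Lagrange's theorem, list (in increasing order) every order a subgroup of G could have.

|G| = 21 = 3 · 7. By Lagrange's theorem the order of any subgroup divides 21; the divisors of 21 are 1, 3, 7, 21.

Answer: 1, 3, 7, 21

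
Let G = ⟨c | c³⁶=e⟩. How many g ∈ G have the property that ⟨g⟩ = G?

G is cyclic of order 36. An element generates G iff its order is 36, and a cyclic group of order 36 has exactly φ(36) = 12 such elements.

Answer: 12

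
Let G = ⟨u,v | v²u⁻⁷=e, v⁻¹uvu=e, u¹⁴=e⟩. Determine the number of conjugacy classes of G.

The conjugacy classes (representative and size) are:
  [e] (size 1), [u¹³] (size 2), [u¹²] (size 2), [u¹¹] (size 2), [u⁴] (size 2), [u⁵] (size 2), [u⁸] (size 2), [u⁷] (size 1), [u⁵v⁻¹] (size 7), [u⁵v] (size 7).
Class equation: 1 + 2 + 2 + 2 + 2 + 2 + 2 + 1 + 7 + 7 = 28 = |G|. So G has 10 conjugacy classes.

Answer: 10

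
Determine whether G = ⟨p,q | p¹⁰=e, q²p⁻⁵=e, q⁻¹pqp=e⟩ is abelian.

p·q = pq but q·p = p⁴q⁻¹, so p·q ≠ q·p and G is not abelian.

Answer: No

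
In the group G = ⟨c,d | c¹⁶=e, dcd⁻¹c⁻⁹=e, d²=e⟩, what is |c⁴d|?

Compute successive powers until reaching e:
  (c⁴d)¹ = c⁴d, (c⁴d)² = c⁸, (c⁴d)³ = c¹²d, (c⁴d)⁴ = e.
The smallest positive k with (c⁴d)ᵏ = e is 4.

Answer: 4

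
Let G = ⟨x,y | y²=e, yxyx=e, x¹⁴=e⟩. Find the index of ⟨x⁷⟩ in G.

First find ord(x⁷) by computing successive powers:
  (x⁷)¹ = x⁷, (x⁷)² = e.
So |⟨x⁷⟩| = ord(x⁷) = 2. With |G| = 28, by Lagrange [G : ⟨x⁷⟩] = 28/2 = 14.

Answer: 14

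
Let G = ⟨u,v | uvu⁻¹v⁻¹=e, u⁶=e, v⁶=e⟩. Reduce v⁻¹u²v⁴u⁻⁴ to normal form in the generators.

Multiply left to right, reducing at each step:
  (v⁵) · u² = u²v⁵
  (u²v⁵) · v⁴ = u²v³
  (u²v³) · u⁻⁴ = u⁴v³

Answer: u⁴v³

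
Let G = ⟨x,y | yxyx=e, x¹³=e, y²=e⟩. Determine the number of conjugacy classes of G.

The conjugacy classes (representative and size) are:
  [e] (size 1), [x¹²] (size 2), [x¹¹] (size 2), [x³] (size 2), [x⁴] (size 2), [x⁸] (size 2), [x⁶] (size 2), [y] (size 13).
Class equation: 1 + 2 + 2 + 2 + 2 + 2 + 2 + 13 = 26 = |G|. So G has 8 conjugacy classes.

Answer: 8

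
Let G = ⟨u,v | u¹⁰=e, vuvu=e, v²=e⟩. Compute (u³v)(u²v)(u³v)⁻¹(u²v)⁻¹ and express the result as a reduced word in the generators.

[(u³v), (u²v)] = (u³v)·(u²v)·(u³v)⁻¹·(u²v)⁻¹.
  (u³v) · (u²v) = u
  u · (u³v) = u⁴v
  (u⁴v) · (u²v) = u²

Answer: u²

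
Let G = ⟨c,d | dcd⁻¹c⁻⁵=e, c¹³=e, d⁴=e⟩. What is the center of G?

An element z ∈ Z(G) iff z commutes with every generator.
For example e is central: e·c = c = c·e; e·d = d = d·e.
Whereas c ∉ Z(G) since c·d = cd ≠ c⁵d = d·c.
Checking each of the 52 elements this way gives Z(G) = {e}, of order 1.

Answer: {e}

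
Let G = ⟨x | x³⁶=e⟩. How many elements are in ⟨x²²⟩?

|⟨x²²⟩| equals the order of x²². Compute successive powers until reaching e:
  (x²²)¹ = x²², (x²²)² = x⁸, (x²²)³ = x³⁰, (x²²)⁴ = x¹⁶, (x²²)⁵ = x², (x²²)⁶ = x²⁴, (x²²)⁷ = x¹⁰, (x²²)⁸ = x³², (x²²)⁹ = x¹⁸, (x²²)¹⁰ = x⁴, (x²²)¹¹ = x²⁶, (x²²)¹² = x¹², (x²²)¹³ = x³⁴, (x²²)¹⁴ = x²⁰, (x²²)¹⁵ = x⁶, (x²²)¹⁶ = x²⁸, (x²²)¹⁷ = x¹⁴, (x²²)¹⁸ = e.
The smallest positive k with (x²²)ᵏ = e is 18, so |⟨x²²⟩| = 18.

Answer: 18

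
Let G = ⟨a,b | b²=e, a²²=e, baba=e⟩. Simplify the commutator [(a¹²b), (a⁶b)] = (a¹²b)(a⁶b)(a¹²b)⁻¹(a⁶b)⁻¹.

[(a¹²b), (a⁶b)] = (a¹²b)·(a⁶b)·(a¹²b)⁻¹·(a⁶b)⁻¹.
  (a¹²b) · (a⁶b) = a⁶
  (a⁶) · (a¹²b) = a¹⁸b
  (a¹⁸b) · (a⁶b) = a¹²

Answer: a¹²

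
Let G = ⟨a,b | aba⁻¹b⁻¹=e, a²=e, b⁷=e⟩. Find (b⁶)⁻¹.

The order of (b⁶) is 7 (smallest k with (b⁶)ᵏ = e), so (b⁶)⁻¹ = (b⁶)⁶ = b.
Check: (b⁶) · b → (b⁶) · b = e, giving e as required.

Answer: b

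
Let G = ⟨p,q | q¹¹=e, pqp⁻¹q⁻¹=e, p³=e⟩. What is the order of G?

Enumerate words in the generators, reducing via the relations: the distinct elements are
  {e, p, q, pq, p², q², q³, q⁴, q⁵, q⁶, q⁷, q⁸, q⁹, pq², pq³, pq⁴, pq⁵, pq⁶, pq⁷, pq⁸, pq⁹, p²q, q¹⁰, pq¹⁰, p²q², p²q³, p²q⁴, p²q⁵, p²q⁶, p²q⁷, p²q⁸, p²q⁹, p²q¹⁰}.
No further products give new elements, so |G| = 33.

Answer: 33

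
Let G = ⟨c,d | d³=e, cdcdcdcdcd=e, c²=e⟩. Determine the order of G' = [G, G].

G' = [G, G] is generated by all commutators. The generator-pair commutators are: [c, d] = cdcd².
The subgroup they normally generate is {e, c, d, d², cd, cdc, cdcd, cdcdc, d²cd²c, d²cd², d²c, cd², dc, dcd, dcdc, cd²cd²c, cd²cd², cd²c, d²cd, d²cdc, d²cdcd, dcd²cd², dcd²c, dcd², cdcd², cd²cd, cd²cdc, cd²cdcd, cdcd²cd², cdcd²c, d²cd²cd, cdcd²cd, cdcd²cdc, cdcd²cdcd, d²cd²cdcd², d²cd²cdc, d²cd²cdcd, d²cdcd²cd², d²cdcd²c, d²cdcd², dcdcd², dcd²cd, dcd²cdc, dcd²cdcd, dcdcd²cd², dcdcd²c, dcdcd²cd, cd²cdcd²cd², cd²cdcd²c, cd²cdcd², d²cdcd²cd, d²cdcd²cdc, dcd²cdcd²c, dcd²cdcd², cd²cdcd²cd, cd²cdcd²cdc, cdcd²cdcd²c, cdcd²cdcd², cdcd²cdcd²cd, dcd²cdcd²cd}, of order 60.
Check: |G/G'| = 60/60 = 1 is the order of the abelianisation.

Answer: 60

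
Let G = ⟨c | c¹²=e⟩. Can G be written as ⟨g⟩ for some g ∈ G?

|G| = 12. The element c has order 12 (its powers give 12 distinct elements), so ⟨c⟩ = G and G is cyclic.

Answer: Yes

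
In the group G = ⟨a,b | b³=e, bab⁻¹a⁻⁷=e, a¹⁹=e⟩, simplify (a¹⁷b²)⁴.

Compute successive powers of (a¹⁷b²), reducing at each step:
  (a¹⁷b²)²: (a¹⁷b²) · a¹⁷ = a¹⁴b²;   (a¹⁴b²) · b² = a¹⁴b
  (a¹⁷b²)³: (a¹⁴b) · a¹⁷ = b;   b · b² = e
  (a¹⁷b²)⁴: e · a¹⁷ = a¹⁷;   (a¹⁷) · b² = a¹⁷b²

Answer: a¹⁷b²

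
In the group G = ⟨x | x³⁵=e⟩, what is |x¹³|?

Compute successive powers until reaching e:
  (x¹³)¹ = x¹³, (x¹³)² = x²⁶, (x¹³)³ = x⁴, (x¹³)⁴ = x¹⁷, (x¹³)⁵ = x³⁰, (x¹³)⁶ = x⁸, (x¹³)⁷ = x²¹, (x¹³)⁸ = x³⁴, (x¹³)⁹ = x¹², (x¹³)¹⁰ = x²⁵, (x¹³)¹¹ = x³, (x¹³)¹² = x¹⁶, (x¹³)¹³ = x²⁹, (x¹³)¹⁴ = x⁷, (x¹³)¹⁵ = x²⁰, (x¹³)¹⁶ = x³³, (x¹³)¹⁷ = x¹¹, (x¹³)¹⁸ = x²⁴, (x¹³)¹⁹ = x², (x¹³)²⁰ = x¹⁵, (x¹³)²¹ = x²⁸, (x¹³)²² = x⁶, (x¹³)²³ = x¹⁹, (x¹³)²⁴ = x³², (x¹³)²⁵ = x¹⁰, (x¹³)²⁶ = x²³, (x¹³)²⁷ = x, (x¹³)²⁸ = x¹⁴, (x¹³)²⁹ = x²⁷, (x¹³)³⁰ = x⁵, (x¹³)³¹ = x¹⁸, (x¹³)³² = x³¹, (x¹³)³³ = x⁹, (x¹³)³⁴ = x²², (x¹³)³⁵ = e.
The smallest positive k with (x¹³)ᵏ = e is 35.

Answer: 35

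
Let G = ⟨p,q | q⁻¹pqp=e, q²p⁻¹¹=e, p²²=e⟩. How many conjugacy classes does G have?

The conjugacy classes (representative and size) are:
  [e] (size 1), [p²¹] (size 2), [p²] (size 2), [p³] (size 2), [p¹⁸] (size 2), [p¹⁷] (size 2), [p⁶] (size 2), [p⁷] (size 2), [p⁸] (size 2), [p¹³] (size 2), [p¹²] (size 2), [p¹¹] (size 1), [p¹⁰q] (size 11), [p⁷q] (size 11).
Class equation: 1 + 2 + 2 + 2 + 2 + 2 + 2 + 2 + 2 + 2 + 2 + 1 + 11 + 11 = 44 = |G|. So G has 14 conjugacy classes.

Answer: 14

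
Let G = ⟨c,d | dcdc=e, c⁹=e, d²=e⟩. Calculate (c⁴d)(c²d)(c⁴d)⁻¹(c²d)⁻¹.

[(c⁴d), (c²d)] = (c⁴d)·(c²d)·(c⁴d)⁻¹·(c²d)⁻¹.
  (c⁴d) · (c²d) = c²
  (c²) · (c⁴d) = c⁶d
  (c⁶d) · (c²d) = c⁴

Answer: c⁴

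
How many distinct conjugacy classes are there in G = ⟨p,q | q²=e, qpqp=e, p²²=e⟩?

The conjugacy classes (representative and size) are:
  [e] (size 1), [p] (size 2), [p²] (size 2), [p¹⁹] (size 2), [p⁴] (size 2), [p⁵] (size 2), [p⁶] (size 2), [p⁷] (size 2), [p⁸] (size 2), [p¹³] (size 2), [p¹⁰] (size 2), [p¹¹] (size 1), [p⁶q] (size 11), [pq] (size 11).
Class equation: 1 + 2 + 2 + 2 + 2 + 2 + 2 + 2 + 2 + 2 + 2 + 1 + 11 + 11 = 44 = |G|. So G has 14 conjugacy classes.

Answer: 14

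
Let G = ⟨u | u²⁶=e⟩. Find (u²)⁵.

Compute successive powers of (u²), reducing at each step:
  (u²)²: (u²) · u² = u⁴
  (u²)³: (u⁴) · u² = u⁶
  (u²)⁴: (u⁶) · u² = u⁸
  (u²)⁵: (u⁸) · u² = u¹⁰

Answer: u¹⁰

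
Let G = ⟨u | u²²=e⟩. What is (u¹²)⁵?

Compute successive powers of (u¹²), reducing at each step:
  (u¹²)²: (u¹²) · u¹² = u²
  (u¹²)³: (u²) · u¹² = u¹⁴
  (u¹²)⁴: (u¹⁴) · u¹² = u⁴
  (u¹²)⁵: (u⁴) · u¹² = u¹⁶

Answer: u¹⁶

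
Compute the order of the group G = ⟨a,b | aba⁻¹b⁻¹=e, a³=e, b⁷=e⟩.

Enumerate words in the generators, reducing via the relations: the distinct elements are
  {a, b, e, ab, a², b², b³, b⁴, b⁵, b⁶, ab², ab³, ab⁴, ab⁵, ab⁶, a²b, a²b², a²b³, a²b⁴, a²b⁵, a²b⁶}.
No further products give new elements, so |G| = 21.

Answer: 21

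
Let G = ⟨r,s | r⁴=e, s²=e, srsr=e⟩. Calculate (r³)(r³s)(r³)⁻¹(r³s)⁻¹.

[(r³), (r³s)] = (r³)·(r³s)·(r³)⁻¹·(r³s)⁻¹.
  (r³) · (r³s) = r²s
  (r²s) · r = rs
  (rs) · (r³s) = r²

Answer: r²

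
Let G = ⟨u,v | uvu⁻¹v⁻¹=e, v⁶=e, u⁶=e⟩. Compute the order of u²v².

Compute successive powers until reaching e:
  (u²v²)¹ = u²v², (u²v²)² = u⁴v⁴, (u²v²)³ = e.
The smallest positive k with (u²v²)ᵏ = e is 3.

Answer: 3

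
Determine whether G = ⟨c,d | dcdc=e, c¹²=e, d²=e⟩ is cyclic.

Every cyclic group is abelian. But c·d = cd while d·c = c¹¹d, so c·d ≠ d·c and G is not abelian. Hence G is not cyclic.

Answer: No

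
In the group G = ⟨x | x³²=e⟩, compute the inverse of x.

The order of x is 32 (smallest k with xᵏ = e), so x⁻¹ = x³¹ = x³¹.
Check: x · (x³¹) → x · x³¹ = e, giving e as required.

Answer: x³¹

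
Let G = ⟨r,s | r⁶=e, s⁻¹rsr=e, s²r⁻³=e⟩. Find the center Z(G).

An element z ∈ Z(G) iff z commutes with every generator.
For example r³ is central: (r³)·r = r⁴ = r·(r³); (r³)·s = s⁻¹ = s·(r³).
Whereas r ∉ Z(G) since r·s = rs ≠ r²s⁻¹ = s·r.
Checking each of the 12 elements this way gives Z(G) = {e, r³}, of order 2.

Answer: {e, r³}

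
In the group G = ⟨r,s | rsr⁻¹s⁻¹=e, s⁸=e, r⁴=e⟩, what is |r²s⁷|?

Compute successive powers until reaching e:
  (r²s⁷)¹ = r²s⁷, (r²s⁷)² = s⁶, (r²s⁷)³ = r²s⁵, (r²s⁷)⁴ = s⁴, (r²s⁷)⁵ = r²s³, (r²s⁷)⁶ = s², (r²s⁷)⁷ = r²s, (r²s⁷)⁸ = e.
The smallest positive k with (r²s⁷)ᵏ = e is 8.

Answer: 8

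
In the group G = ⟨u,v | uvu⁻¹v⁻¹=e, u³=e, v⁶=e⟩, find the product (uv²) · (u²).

Compute (uv²) · (u²) by multiplying left to right and reducing via the relations at each step:
  (uv²) · u² = v²

Answer: v²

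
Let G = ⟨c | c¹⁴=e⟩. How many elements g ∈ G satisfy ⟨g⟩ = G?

G is cyclic of order 14. An element generates G iff its order is 14, and a cyclic group of order 14 has exactly φ(14) = 6 such elements.

Answer: 6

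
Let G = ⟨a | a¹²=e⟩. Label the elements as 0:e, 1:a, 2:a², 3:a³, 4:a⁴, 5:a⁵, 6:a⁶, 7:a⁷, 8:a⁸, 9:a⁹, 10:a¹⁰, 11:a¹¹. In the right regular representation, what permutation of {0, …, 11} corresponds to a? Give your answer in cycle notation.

(0 1 2 3 4 5 6 7 8 9 10 11)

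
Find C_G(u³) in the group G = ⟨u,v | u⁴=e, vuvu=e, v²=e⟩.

⟨u³⟩ ⊆ C_G(u³) since powers of u³ commute with u³; so |C_G(u³)| ≥ |⟨u³⟩| = 4.
By orbit–stabilizer, |C_G(u³)| = |G| / |conj. class of u³| = 8 / 2 = 4.
The 4 elements commuting with u³ are {e, u, u², u³}.

Answer: {e, u, u², u³}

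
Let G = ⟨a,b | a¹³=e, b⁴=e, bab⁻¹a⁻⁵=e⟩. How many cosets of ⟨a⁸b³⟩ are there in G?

First find ord(a⁸b³) by computing successive powers:
  (a⁸b³)¹ = a⁸b³, (a⁸b³)² = a⁷b², (a⁸b³)³ = a¹²b, (a⁸b³)⁴ = e.
So |⟨a⁸b³⟩| = ord(a⁸b³) = 4. With |G| = 52, by Lagrange [G : ⟨a⁸b³⟩] = 52/4 = 13.

Answer: 13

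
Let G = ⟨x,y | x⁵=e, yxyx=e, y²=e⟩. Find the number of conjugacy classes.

The conjugacy classes (representative and size) are:
  [e] (size 1), [x] (size 2), [x²] (size 2), [y] (size 5).
Class equation: 1 + 2 + 2 + 5 = 10 = |G|. So G has 4 conjugacy classes.

Answer: 4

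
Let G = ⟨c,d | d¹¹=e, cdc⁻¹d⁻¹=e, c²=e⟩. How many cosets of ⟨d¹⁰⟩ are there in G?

First find ord(d¹⁰) by computing successive powers:
  (d¹⁰)¹ = d¹⁰, (d¹⁰)² = d⁹, (d¹⁰)³ = d⁸, (d¹⁰)⁴ = d⁷, (d¹⁰)⁵ = d⁶, (d¹⁰)⁶ = d⁵, (d¹⁰)⁷ = d⁴, (d¹⁰)⁸ = d³, (d¹⁰)⁹ = d², (d¹⁰)¹⁰ = d, (d¹⁰)¹¹ = e.
So |⟨d¹⁰⟩| = ord(d¹⁰) = 11. With |G| = 22, by Lagrange [G : ⟨d¹⁰⟩] = 22/11 = 2.

Answer: 2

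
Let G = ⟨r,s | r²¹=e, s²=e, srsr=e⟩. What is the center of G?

An element z ∈ Z(G) iff z commutes with every generator.
For example e is central: e·r = r = r·e; e·s = s = s·e.
Whereas r ∉ Z(G) since r·s = rs ≠ r²⁰s = s·r.
Checking each of the 42 elements this way gives Z(G) = {e}, of order 1.

Answer: {e}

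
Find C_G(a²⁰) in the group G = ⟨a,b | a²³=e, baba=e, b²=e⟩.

⟨a²⁰⟩ ⊆ C_G(a²⁰) since powers of a²⁰ commute with a²⁰; so |C_G(a²⁰)| ≥ |⟨a²⁰⟩| = 23.
By orbit–stabilizer, |C_G(a²⁰)| = |G| / |conj. class of a²⁰| = 46 / 2 = 23.
The 23 elements commuting with a²⁰ are {e, a, a², a³, a⁴, a⁵, a⁶, a⁷, a⁸, a⁹, a¹⁰, a¹¹, a¹², a¹³, a¹⁴, a¹⁵, a¹⁶, a¹⁷, a¹⁸, a¹⁹, a²⁰, a²¹, a²²}.

Answer: {e, a, a², a³, a⁴, a⁵, a⁶, a⁷, a⁸, a⁹, a¹⁰, a¹¹, a¹², a¹³, a¹⁴, a¹⁵, a¹⁶, a¹⁷, a¹⁸, a¹⁹, a²⁰, a²¹, a²²}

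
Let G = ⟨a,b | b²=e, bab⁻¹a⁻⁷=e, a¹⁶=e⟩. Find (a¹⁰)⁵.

Compute successive powers of (a¹⁰), reducing at each step:
  (a¹⁰)²: (a¹⁰) · a¹⁰ = a⁴
  (a¹⁰)³: (a⁴) · a¹⁰ = a¹⁴
  (a¹⁰)⁴: (a¹⁴) · a¹⁰ = a⁸
  (a¹⁰)⁵: (a⁸) · a¹⁰ = a²

Answer: a²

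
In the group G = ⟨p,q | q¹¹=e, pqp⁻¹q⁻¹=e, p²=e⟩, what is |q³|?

Compute successive powers until reaching e:
  (q³)¹ = q³, (q³)² = q⁶, (q³)³ = q⁹, (q³)⁴ = q, (q³)⁵ = q⁴, (q³)⁶ = q⁷, (q³)⁷ = q¹⁰, (q³)⁸ = q², (q³)⁹ = q⁵, (q³)¹⁰ = q⁸, (q³)¹¹ = e.
The smallest positive k with (q³)ᵏ = e is 11.

Answer: 11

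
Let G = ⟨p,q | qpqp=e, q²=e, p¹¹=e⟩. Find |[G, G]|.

G' = [G, G] is generated by all commutators. The generator-pair commutators are: [p, q] = p².
The subgroup they normally generate is {e, p, p², p³, p⁴, p⁵, p⁶, p⁷, p⁸, p⁹, p¹⁰}, of order 11.
Check: |G/G'| = 22/11 = 2 is the order of the abelianisation.

Answer: 11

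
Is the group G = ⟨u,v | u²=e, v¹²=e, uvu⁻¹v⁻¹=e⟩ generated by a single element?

|G| = 24, but the maximum element order in G is 12 < 24. No single element generates all of G, so G is not cyclic.

Answer: No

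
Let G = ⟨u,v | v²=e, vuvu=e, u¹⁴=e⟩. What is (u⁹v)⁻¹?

The order of (u⁹v) is 2 (smallest k with (u⁹v)ᵏ = e), so (u⁹v)⁻¹ = (u⁹v)¹ = u⁹v.
Check: (u⁹v) · (u⁹v) → (u⁹v) · u⁹ = v;   v · v = e, giving e as required.

Answer: u⁹v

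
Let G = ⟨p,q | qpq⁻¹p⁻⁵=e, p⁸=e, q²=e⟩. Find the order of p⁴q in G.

Compute successive powers until reaching e:
  (p⁴q)¹ = p⁴q, (p⁴q)² = e.
The smallest positive k with (p⁴q)ᵏ = e is 2.

Answer: 2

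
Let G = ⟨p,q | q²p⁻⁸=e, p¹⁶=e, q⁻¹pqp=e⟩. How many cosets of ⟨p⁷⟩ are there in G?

First find ord(p⁷) by computing successive powers:
  (p⁷)¹ = p⁷, (p⁷)² = p¹⁴, (p⁷)³ = p⁵, (p⁷)⁴ = p¹², (p⁷)⁵ = p³, (p⁷)⁶ = p¹⁰, (p⁷)⁷ = p, (p⁷)⁸ = p⁸, (p⁷)⁹ = p¹⁵, (p⁷)¹⁰ = p⁶, (p⁷)¹¹ = p¹³, (p⁷)¹² = p⁴, (p⁷)¹³ = p¹¹, (p⁷)¹⁴ = p², (p⁷)¹⁵ = p⁹, (p⁷)¹⁶ = e.
So |⟨p⁷⟩| = ord(p⁷) = 16. With |G| = 32, by Lagrange [G : ⟨p⁷⟩] = 32/16 = 2.

Answer: 2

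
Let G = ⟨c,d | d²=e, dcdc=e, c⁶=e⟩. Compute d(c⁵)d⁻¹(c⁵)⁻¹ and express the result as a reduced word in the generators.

[d, (c⁵)] = d·(c⁵)·d⁻¹·(c⁵)⁻¹.
  d · (c⁵) = cd
  (cd) · d = c
  c · c = c²

Answer: c²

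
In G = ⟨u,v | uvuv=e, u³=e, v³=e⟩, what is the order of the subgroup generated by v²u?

|⟨v²u⟩| equals the order of v²u. Compute successive powers until reaching e:
  (v²u)¹ = v²u, (v²u)² = u²v, (v²u)³ = e.
The smallest positive k with (v²u)ᵏ = e is 3, so |⟨v²u⟩| = 3.

Answer: 3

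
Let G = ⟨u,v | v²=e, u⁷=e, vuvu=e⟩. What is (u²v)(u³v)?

Compute (u²v) · (u³v) by multiplying left to right and reducing via the relations at each step:
  (u²v) · u³ = u⁶v
  (u⁶v) · v = u⁶

Answer: u⁶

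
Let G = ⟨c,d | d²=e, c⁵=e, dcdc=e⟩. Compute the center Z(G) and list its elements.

An element z ∈ Z(G) iff z commutes with every generator.
For example e is central: e·c = c = c·e; e·d = d = d·e.
Whereas c ∉ Z(G) since c·d = cd ≠ c⁴d = d·c.
Checking each of the 10 elements this way gives Z(G) = {e}, of order 1.

Answer: {e}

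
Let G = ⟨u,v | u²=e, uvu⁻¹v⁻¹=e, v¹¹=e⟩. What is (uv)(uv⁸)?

Compute (uv) · (uv⁸) by multiplying left to right and reducing via the relations at each step:
  (uv) · u = v
  v · v⁸ = v⁹

Answer: v⁹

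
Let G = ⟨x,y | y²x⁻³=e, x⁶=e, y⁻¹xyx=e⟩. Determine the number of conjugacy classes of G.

The conjugacy classes (representative and size) are:
  [e] (size 1), [x] (size 2), [x²] (size 2), [x³] (size 1), [xy⁻¹] (size 3), [x²y⁻¹] (size 3).
Class equation: 1 + 2 + 2 + 1 + 3 + 3 = 12 = |G|. So G has 6 conjugacy classes.

Answer: 6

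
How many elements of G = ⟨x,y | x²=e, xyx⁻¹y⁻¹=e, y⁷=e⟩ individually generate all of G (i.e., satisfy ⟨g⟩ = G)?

G is cyclic of order 14. An element generates G iff its order is 14, and a cyclic group of order 14 has exactly φ(14) = 6 such elements.

Answer: 6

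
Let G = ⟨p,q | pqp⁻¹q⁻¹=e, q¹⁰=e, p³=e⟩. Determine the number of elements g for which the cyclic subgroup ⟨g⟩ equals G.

G is cyclic of order 30. An element generates G iff its order is 30, and a cyclic group of order 30 has exactly φ(30) = 8 such elements.

Answer: 8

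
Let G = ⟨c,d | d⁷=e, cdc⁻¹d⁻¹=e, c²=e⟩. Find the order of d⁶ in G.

Compute successive powers until reaching e:
  (d⁶)¹ = d⁶, (d⁶)² = d⁵, (d⁶)³ = d⁴, (d⁶)⁴ = d³, (d⁶)⁵ = d², (d⁶)⁶ = d, (d⁶)⁷ = e.
The smallest positive k with (d⁶)ᵏ = e is 7.

Answer: 7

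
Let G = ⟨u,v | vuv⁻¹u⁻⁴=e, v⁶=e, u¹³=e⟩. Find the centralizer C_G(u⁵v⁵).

⟨u⁵v⁵⟩ ⊆ C_G(u⁵v⁵) since powers of u⁵v⁵ commute with u⁵v⁵; so |C_G(u⁵v⁵)| ≥ |⟨u⁵v⁵⟩| = 6.
By orbit–stabilizer, |C_G(u⁵v⁵)| = |G| / |conj. class of u⁵v⁵| = 78 / 13 = 6.
The 6 elements commuting with u⁵v⁵ are {e, u⁶v, u³v⁴, u⁴v², u⁵v⁵, u⁹v³}.

Answer: {e, u⁶v, u³v⁴, u⁴v², u⁵v⁵, u⁹v³}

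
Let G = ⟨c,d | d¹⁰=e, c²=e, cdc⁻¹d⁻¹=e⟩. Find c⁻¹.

The order of c is 2 (smallest k with cᵏ = e), so c⁻¹ = c¹ = c.
Check: c · c → c · c = e, giving e as required.

Answer: c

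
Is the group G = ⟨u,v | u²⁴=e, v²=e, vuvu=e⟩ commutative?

u·v = uv but v·u = u²³v, so u·v ≠ v·u and G is not abelian.

Answer: No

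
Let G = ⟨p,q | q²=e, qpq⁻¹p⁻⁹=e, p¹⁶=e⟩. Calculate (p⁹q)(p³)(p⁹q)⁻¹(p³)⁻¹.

[(p⁹q), (p³)] = (p⁹q)·(p³)·(p⁹q)⁻¹·(p³)⁻¹.
  (p⁹q) · (p³) = p⁴q
  (p⁴q) · (p¹⁵q) = p¹¹
  (p¹¹) · (p¹³) = p⁸

Answer: p⁸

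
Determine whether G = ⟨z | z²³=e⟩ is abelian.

G has a single generator, so G is cyclic and hence abelian.

Answer: Yes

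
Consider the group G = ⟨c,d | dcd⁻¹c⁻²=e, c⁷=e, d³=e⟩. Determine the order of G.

Enumerate words in the generators, reducing via the relations: the distinct elements are
  {c, d, e, cd, c², c³, c⁴, c⁵, c⁶, d², cd², c²d, c³d, c⁴d, c⁵d, c⁶d, c²d², c³d², c⁴d², c⁵d², c⁶d²}.
No further products give new elements, so |G| = 21.

Answer: 21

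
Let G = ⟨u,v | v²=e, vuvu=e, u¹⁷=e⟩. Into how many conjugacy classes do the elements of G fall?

The conjugacy classes (representative and size) are:
  [e] (size 1), [u¹⁶] (size 2), [u²] (size 2), [u³] (size 2), [u¹³] (size 2), [u¹²] (size 2), [u⁶] (size 2), [u¹⁰] (size 2), [u⁹] (size 2), [u⁷v] (size 17).
Class equation: 1 + 2 + 2 + 2 + 2 + 2 + 2 + 2 + 2 + 17 = 34 = |G|. So G has 10 conjugacy classes.

Answer: 10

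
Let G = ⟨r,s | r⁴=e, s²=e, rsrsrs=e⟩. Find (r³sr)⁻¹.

The order of (r³sr) is 2 (smallest k with (r³sr)ᵏ = e), so (r³sr)⁻¹ = (r³sr)¹ = r³sr.
Check: (r³sr) · (r³sr) → (r³sr) · r³ = r³s;   (r³s) · s = r³;   (r³) · r = e, giving e as required.

Answer: r³sr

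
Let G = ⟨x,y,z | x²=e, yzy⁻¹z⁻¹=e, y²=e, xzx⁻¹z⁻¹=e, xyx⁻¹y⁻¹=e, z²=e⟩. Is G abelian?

Each pair of generators commutes: x·y = xy = y·x; x·z = xz = z·x; y·z = yz = z·y. Since the generators pairwise commute, every element of G commutes with every other, so G is abelian.

Answer: Yes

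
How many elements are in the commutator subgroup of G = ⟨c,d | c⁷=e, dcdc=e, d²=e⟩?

G' = [G, G] is generated by all commutators. The generator-pair commutators are: [c, d] = c².
The subgroup they normally generate is {e, c, c², c³, c⁴, c⁵, c⁶}, of order 7.
Check: |G/G'| = 14/7 = 2 is the order of the abelianisation.

Answer: 7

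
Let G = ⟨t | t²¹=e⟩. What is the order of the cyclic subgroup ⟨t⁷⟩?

|⟨t⁷⟩| equals the order of t⁷. Compute successive powers until reaching e:
  (t⁷)¹ = t⁷, (t⁷)² = t¹⁴, (t⁷)³ = e.
The smallest positive k with (t⁷)ᵏ = e is 3, so |⟨t⁷⟩| = 3.

Answer: 3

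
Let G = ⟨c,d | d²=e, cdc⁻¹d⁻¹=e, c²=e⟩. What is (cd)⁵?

Compute successive powers of (cd), reducing at each step:
  (cd)²: (cd) · c = d;   d · d = e
  (cd)³: e · c = c;   c · d = cd
  (cd)⁴: (cd) · c = d;   d · d = e
  (cd)⁵: e · c = c;   c · d = cd

Answer: cd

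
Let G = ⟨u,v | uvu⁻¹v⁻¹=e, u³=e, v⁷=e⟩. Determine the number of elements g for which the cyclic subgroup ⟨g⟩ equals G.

G is cyclic of order 21. An element generates G iff its order is 21, and a cyclic group of order 21 has exactly φ(21) = 12 such elements.

Answer: 12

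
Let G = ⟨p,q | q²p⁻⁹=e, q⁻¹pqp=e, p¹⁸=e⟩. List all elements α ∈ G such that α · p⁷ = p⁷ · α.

⟨p⁷⟩ ⊆ C_G(p⁷) since powers of p⁷ commute with p⁷; so |C_G(p⁷)| ≥ |⟨p⁷⟩| = 18.
By orbit–stabilizer, |C_G(p⁷)| = |G| / |conj. class of p⁷| = 36 / 2 = 18.
The 18 elements commuting with p⁷ are {e, p, p², p³, p⁴, p⁵, p⁶, p⁷, p⁸, p⁹, p¹⁰, p¹¹, p¹², p¹³, p¹⁴, p¹⁵, p¹⁶, p¹⁷}.

Answer: {e, p, p², p³, p⁴, p⁵, p⁶, p⁷, p⁸, p⁹, p¹⁰, p¹¹, p¹², p¹³, p¹⁴, p¹⁵, p¹⁶, p¹⁷}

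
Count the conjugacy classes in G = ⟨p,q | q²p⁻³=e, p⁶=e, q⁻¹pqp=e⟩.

The conjugacy classes (representative and size) are:
  [e] (size 1), [p] (size 2), [p²] (size 2), [p³] (size 1), [pq⁻¹] (size 3), [p²q⁻¹] (size 3).
Class equation: 1 + 2 + 2 + 1 + 3 + 3 = 12 = |G|. So G has 6 conjugacy classes.

Answer: 6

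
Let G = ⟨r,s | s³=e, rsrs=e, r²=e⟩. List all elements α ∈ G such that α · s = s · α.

⟨s⟩ ⊆ C_G(s) since powers of s commute with s; so |C_G(s)| ≥ |⟨s⟩| = 3.
By orbit–stabilizer, |C_G(s)| = |G| / |conj. class of s| = 6 / 2 = 3.
The 3 elements commuting with s are {e, s, s²}.

Answer: {e, s, s²}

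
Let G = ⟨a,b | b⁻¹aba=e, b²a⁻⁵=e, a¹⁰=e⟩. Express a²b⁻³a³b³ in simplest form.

Multiply left to right, reducing at each step:
  (a²) · b⁻³ = a²b
  (a²b) · a³ = a⁴b⁻¹
  (a⁴b⁻¹) · b³ = a⁹

Answer: a⁹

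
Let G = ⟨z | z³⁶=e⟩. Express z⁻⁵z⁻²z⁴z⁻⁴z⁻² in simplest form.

Multiply left to right, reducing at each step:
  (z³¹) · z⁻² = z²⁹
  (z²⁹) · z⁴ = z³³
  (z³³) · z⁻⁴ = z²⁹
  (z²⁹) · z⁻² = z²⁷

Answer: z²⁷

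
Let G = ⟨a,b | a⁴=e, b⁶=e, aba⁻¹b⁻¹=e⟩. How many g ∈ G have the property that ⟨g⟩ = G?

⟨g⟩ = G would require ord(g) = |G| = 24, but the maximum element order in G is 12 < 24. So G is not cyclic and no single element generates it: the count is 0.

Answer: 0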